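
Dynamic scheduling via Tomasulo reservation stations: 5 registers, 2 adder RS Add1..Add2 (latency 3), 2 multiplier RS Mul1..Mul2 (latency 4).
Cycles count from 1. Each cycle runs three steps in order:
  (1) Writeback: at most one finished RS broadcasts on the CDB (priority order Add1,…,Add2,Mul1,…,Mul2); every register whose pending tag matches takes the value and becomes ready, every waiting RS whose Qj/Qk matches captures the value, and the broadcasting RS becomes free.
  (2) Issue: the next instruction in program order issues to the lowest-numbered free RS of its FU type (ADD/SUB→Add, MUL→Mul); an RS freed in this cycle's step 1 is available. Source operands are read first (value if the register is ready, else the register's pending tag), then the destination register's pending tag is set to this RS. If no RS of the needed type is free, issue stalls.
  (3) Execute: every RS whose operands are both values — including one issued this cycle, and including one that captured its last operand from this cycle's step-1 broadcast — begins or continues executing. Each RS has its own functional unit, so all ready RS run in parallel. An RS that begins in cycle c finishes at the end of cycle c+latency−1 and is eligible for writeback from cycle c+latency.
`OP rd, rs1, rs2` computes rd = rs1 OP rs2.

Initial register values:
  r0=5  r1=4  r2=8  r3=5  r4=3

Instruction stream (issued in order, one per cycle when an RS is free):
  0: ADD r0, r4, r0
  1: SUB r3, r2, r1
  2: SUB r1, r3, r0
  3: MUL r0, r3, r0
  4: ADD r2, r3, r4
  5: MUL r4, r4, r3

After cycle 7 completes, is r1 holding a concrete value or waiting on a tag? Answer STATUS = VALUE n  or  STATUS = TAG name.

STATUS = TAG Add1

c1: issue ADD r0<-Add1 | r0:Add1,r1:4,r2:8,r3:5,r4:3
c2: issue SUB r3<-Add2 | r0:Add1,r1:4,r2:8,r3:Add2,r4:3
c3: stall | r0:Add1,r1:4,r2:8,r3:Add2,r4:3
c4: CDB Add1=8; issue SUB r1<-Add1 | r0:8,r1:Add1,r2:8,r3:Add2,r4:3
c5: CDB Add2=4; issue MUL r0<-Mul1 | r0:Mul1,r1:Add1,r2:8,r3:4,r4:3
c6: issue ADD r2<-Add2 | r0:Mul1,r1:Add1,r2:Add2,r3:4,r4:3
c7: issue MUL r4<-Mul2 | r0:Mul1,r1:Add1,r2:Add2,r3:4,r4:Mul2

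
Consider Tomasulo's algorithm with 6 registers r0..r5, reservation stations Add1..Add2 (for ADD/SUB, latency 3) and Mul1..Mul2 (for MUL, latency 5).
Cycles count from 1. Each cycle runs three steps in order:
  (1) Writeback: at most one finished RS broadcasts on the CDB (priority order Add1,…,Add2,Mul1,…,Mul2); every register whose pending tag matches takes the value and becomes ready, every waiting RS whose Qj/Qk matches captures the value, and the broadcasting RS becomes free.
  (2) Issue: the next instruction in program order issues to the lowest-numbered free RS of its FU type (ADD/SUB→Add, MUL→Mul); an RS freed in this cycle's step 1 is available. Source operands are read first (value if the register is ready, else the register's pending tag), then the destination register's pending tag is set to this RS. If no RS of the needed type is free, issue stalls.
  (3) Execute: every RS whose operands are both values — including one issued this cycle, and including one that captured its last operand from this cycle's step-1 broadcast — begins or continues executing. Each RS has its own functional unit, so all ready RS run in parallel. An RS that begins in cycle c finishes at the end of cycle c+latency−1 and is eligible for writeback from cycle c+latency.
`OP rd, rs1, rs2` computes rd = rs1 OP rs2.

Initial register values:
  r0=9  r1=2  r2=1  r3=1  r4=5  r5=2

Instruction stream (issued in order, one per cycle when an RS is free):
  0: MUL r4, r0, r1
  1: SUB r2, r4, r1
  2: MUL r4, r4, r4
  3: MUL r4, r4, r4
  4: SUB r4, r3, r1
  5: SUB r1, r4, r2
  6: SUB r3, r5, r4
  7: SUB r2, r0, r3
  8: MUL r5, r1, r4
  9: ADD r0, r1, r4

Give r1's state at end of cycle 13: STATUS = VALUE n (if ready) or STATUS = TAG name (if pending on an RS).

  c1: issue MUL r4<-Mul1  regs: r0:9,r1:2,r2:1,r3:1,r4:Mul1,r5:2
  c2: issue SUB r2<-Add1  regs: r0:9,r1:2,r2:Add1,r3:1,r4:Mul1,r5:2
  c3: issue MUL r4<-Mul2  regs: r0:9,r1:2,r2:Add1,r3:1,r4:Mul2,r5:2
  c4: stall  regs: r0:9,r1:2,r2:Add1,r3:1,r4:Mul2,r5:2
  c5: stall  regs: r0:9,r1:2,r2:Add1,r3:1,r4:Mul2,r5:2
  c6: CDB Mul1=18; issue MUL r4<-Mul1  regs: r0:9,r1:2,r2:Add1,r3:1,r4:Mul1,r5:2
  c7: issue SUB r4<-Add2  regs: r0:9,r1:2,r2:Add1,r3:1,r4:Add2,r5:2
  c8: stall  regs: r0:9,r1:2,r2:Add1,r3:1,r4:Add2,r5:2
  c9: CDB Add1=16; issue SUB r1<-Add1  regs: r0:9,r1:Add1,r2:16,r3:1,r4:Add2,r5:2
  c10: CDB Add2=-1; issue SUB r3<-Add2  regs: r0:9,r1:Add1,r2:16,r3:Add2,r4:-1,r5:2
  c11: CDB Mul2=324; stall  regs: r0:9,r1:Add1,r2:16,r3:Add2,r4:-1,r5:2
  c12: stall  regs: r0:9,r1:Add1,r2:16,r3:Add2,r4:-1,r5:2
  c13: CDB Add1=-17; issue SUB r2<-Add1  regs: r0:9,r1:-17,r2:Add1,r3:Add2,r4:-1,r5:2

STATUS = VALUE -17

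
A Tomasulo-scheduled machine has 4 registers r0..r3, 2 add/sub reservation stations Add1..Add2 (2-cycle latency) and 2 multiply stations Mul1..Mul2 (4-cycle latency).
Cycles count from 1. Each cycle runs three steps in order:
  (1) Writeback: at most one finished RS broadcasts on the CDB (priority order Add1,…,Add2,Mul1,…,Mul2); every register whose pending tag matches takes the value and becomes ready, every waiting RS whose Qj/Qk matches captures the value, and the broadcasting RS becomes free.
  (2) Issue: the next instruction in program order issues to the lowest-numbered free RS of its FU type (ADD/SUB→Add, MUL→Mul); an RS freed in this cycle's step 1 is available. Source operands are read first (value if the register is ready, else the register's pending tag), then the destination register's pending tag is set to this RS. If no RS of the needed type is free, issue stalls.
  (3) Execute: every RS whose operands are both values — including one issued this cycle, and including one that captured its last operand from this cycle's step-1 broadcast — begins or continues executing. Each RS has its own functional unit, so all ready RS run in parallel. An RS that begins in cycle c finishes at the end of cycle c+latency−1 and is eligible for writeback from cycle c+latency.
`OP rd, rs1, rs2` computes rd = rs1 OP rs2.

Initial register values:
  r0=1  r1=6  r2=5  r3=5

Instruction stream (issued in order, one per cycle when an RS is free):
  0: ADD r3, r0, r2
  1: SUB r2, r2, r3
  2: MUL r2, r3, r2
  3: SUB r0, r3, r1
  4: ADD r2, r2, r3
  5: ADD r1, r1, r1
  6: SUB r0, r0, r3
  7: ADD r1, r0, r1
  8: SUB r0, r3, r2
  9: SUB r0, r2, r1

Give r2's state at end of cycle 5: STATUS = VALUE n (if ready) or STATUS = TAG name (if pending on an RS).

c1: issue ADD r3<-Add1 | r0:1,r1:6,r2:5,r3:Add1
c2: issue SUB r2<-Add2 | r0:1,r1:6,r2:Add2,r3:Add1
c3: CDB Add1=6; issue MUL r2<-Mul1 | r0:1,r1:6,r2:Mul1,r3:6
c4: issue SUB r0<-Add1 | r0:Add1,r1:6,r2:Mul1,r3:6
c5: CDB Add2=-1; issue ADD r2<-Add2 | r0:Add1,r1:6,r2:Add2,r3:6

STATUS = TAG Add2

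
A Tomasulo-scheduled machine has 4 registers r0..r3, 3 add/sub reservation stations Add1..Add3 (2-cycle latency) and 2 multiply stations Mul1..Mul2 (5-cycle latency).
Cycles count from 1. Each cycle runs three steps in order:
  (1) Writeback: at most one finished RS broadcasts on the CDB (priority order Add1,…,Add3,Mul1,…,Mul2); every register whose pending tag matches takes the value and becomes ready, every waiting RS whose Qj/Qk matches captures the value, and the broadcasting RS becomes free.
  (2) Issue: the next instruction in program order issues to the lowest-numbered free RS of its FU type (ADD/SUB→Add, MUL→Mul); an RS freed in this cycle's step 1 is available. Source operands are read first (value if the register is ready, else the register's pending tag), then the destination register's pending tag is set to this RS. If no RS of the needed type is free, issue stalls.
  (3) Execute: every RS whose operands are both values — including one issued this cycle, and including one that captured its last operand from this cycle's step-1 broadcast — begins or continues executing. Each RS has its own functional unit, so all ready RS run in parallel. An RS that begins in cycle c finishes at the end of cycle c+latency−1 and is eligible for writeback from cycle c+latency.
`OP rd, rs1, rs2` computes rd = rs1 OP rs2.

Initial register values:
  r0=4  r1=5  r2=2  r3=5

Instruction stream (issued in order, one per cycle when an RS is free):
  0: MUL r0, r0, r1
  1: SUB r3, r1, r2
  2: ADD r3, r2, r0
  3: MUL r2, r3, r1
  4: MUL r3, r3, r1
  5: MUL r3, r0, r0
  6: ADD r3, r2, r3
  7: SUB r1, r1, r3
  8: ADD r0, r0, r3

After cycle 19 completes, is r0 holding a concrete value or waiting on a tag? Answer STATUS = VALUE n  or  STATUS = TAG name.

STATUS = TAG Add3

c1: issue MUL r0<-Mul1 | r0:Mul1,r1:5,r2:2,r3:5
c2: issue SUB r3<-Add1 | r0:Mul1,r1:5,r2:2,r3:Add1
c3: issue ADD r3<-Add2 | r0:Mul1,r1:5,r2:2,r3:Add2
c4: CDB Add1=3; issue MUL r2<-Mul2 | r0:Mul1,r1:5,r2:Mul2,r3:Add2
c5: stall | r0:Mul1,r1:5,r2:Mul2,r3:Add2
c6: CDB Mul1=20; issue MUL r3<-Mul1 | r0:20,r1:5,r2:Mul2,r3:Mul1
c7: stall | r0:20,r1:5,r2:Mul2,r3:Mul1
c8: CDB Add2=22; stall | r0:20,r1:5,r2:Mul2,r3:Mul1
c9: stall | r0:20,r1:5,r2:Mul2,r3:Mul1
c10: stall | r0:20,r1:5,r2:Mul2,r3:Mul1
c11: stall | r0:20,r1:5,r2:Mul2,r3:Mul1
c12: stall | r0:20,r1:5,r2:Mul2,r3:Mul1
c13: CDB Mul1=110; issue MUL r3<-Mul1 | r0:20,r1:5,r2:Mul2,r3:Mul1
c14: CDB Mul2=110; issue ADD r3<-Add1 | r0:20,r1:5,r2:110,r3:Add1
c15: issue SUB r1<-Add2 | r0:20,r1:Add2,r2:110,r3:Add1
c16: issue ADD r0<-Add3 | r0:Add3,r1:Add2,r2:110,r3:Add1
c17: - | r0:Add3,r1:Add2,r2:110,r3:Add1
c18: CDB Mul1=400 | r0:Add3,r1:Add2,r2:110,r3:Add1
c19: - | r0:Add3,r1:Add2,r2:110,r3:Add1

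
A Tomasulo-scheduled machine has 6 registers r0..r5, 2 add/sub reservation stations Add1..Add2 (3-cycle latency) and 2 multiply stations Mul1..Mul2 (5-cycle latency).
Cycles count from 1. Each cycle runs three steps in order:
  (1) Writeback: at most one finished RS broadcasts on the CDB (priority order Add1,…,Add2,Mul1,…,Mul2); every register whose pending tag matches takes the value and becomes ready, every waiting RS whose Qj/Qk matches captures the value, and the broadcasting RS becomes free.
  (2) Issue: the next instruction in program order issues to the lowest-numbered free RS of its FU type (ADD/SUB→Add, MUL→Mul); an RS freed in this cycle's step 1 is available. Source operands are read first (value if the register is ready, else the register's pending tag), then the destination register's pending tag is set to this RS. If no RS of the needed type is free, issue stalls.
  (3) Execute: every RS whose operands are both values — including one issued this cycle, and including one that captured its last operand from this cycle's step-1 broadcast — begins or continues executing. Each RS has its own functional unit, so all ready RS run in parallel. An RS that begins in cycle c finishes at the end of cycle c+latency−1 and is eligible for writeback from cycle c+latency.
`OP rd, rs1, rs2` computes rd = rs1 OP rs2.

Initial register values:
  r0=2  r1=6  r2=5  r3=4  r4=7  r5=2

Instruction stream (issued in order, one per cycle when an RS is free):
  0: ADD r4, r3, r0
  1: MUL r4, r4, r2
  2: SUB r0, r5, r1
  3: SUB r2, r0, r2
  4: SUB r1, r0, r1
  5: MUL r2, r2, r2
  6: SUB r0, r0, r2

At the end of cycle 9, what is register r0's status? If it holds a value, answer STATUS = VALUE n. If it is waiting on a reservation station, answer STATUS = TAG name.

c1: issue ADD r4<-Add1 | r0:2,r1:6,r2:5,r3:4,r4:Add1,r5:2
c2: issue MUL r4<-Mul1 | r0:2,r1:6,r2:5,r3:4,r4:Mul1,r5:2
c3: issue SUB r0<-Add2 | r0:Add2,r1:6,r2:5,r3:4,r4:Mul1,r5:2
c4: CDB Add1=6; issue SUB r2<-Add1 | r0:Add2,r1:6,r2:Add1,r3:4,r4:Mul1,r5:2
c5: stall | r0:Add2,r1:6,r2:Add1,r3:4,r4:Mul1,r5:2
c6: CDB Add2=-4; issue SUB r1<-Add2 | r0:-4,r1:Add2,r2:Add1,r3:4,r4:Mul1,r5:2
c7: issue MUL r2<-Mul2 | r0:-4,r1:Add2,r2:Mul2,r3:4,r4:Mul1,r5:2
c8: stall | r0:-4,r1:Add2,r2:Mul2,r3:4,r4:Mul1,r5:2
c9: CDB Add1=-9; issue SUB r0<-Add1 | r0:Add1,r1:Add2,r2:Mul2,r3:4,r4:Mul1,r5:2

STATUS = TAG Add1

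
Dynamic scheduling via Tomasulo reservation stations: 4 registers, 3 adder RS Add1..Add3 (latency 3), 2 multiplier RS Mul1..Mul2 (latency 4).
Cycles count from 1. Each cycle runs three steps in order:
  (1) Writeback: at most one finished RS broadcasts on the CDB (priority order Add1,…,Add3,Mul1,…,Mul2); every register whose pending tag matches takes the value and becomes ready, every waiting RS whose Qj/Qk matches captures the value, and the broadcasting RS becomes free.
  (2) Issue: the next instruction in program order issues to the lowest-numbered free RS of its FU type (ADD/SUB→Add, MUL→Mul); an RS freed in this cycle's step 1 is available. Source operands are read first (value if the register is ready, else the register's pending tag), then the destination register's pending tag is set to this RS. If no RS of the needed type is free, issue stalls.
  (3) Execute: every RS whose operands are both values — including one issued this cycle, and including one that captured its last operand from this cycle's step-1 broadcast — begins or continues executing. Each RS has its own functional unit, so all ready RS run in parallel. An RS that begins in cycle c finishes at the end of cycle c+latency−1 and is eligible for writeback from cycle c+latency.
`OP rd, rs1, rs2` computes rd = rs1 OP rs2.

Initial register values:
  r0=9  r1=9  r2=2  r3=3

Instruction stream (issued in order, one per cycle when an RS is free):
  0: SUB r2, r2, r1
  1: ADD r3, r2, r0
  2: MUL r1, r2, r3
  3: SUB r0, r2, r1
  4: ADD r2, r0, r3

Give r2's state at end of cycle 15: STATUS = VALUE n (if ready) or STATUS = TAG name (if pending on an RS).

cycle 1: issue SUB r2<-Add1 // r0:9,r1:9,r2:Add1,r3:3
cycle 2: issue ADD r3<-Add2 // r0:9,r1:9,r2:Add1,r3:Add2
cycle 3: issue MUL r1<-Mul1 // r0:9,r1:Mul1,r2:Add1,r3:Add2
cycle 4: CDB Add1=-7; issue SUB r0<-Add1 // r0:Add1,r1:Mul1,r2:-7,r3:Add2
cycle 5: issue ADD r2<-Add3 // r0:Add1,r1:Mul1,r2:Add3,r3:Add2
cycle 6: - // r0:Add1,r1:Mul1,r2:Add3,r3:Add2
cycle 7: CDB Add2=2 // r0:Add1,r1:Mul1,r2:Add3,r3:2
cycle 8: - // r0:Add1,r1:Mul1,r2:Add3,r3:2
cycle 9: - // r0:Add1,r1:Mul1,r2:Add3,r3:2
cycle 10: - // r0:Add1,r1:Mul1,r2:Add3,r3:2
cycle 11: CDB Mul1=-14 // r0:Add1,r1:-14,r2:Add3,r3:2
cycle 12: - // r0:Add1,r1:-14,r2:Add3,r3:2
cycle 13: - // r0:Add1,r1:-14,r2:Add3,r3:2
cycle 14: CDB Add1=7 // r0:7,r1:-14,r2:Add3,r3:2
cycle 15: - // r0:7,r1:-14,r2:Add3,r3:2

STATUS = TAG Add3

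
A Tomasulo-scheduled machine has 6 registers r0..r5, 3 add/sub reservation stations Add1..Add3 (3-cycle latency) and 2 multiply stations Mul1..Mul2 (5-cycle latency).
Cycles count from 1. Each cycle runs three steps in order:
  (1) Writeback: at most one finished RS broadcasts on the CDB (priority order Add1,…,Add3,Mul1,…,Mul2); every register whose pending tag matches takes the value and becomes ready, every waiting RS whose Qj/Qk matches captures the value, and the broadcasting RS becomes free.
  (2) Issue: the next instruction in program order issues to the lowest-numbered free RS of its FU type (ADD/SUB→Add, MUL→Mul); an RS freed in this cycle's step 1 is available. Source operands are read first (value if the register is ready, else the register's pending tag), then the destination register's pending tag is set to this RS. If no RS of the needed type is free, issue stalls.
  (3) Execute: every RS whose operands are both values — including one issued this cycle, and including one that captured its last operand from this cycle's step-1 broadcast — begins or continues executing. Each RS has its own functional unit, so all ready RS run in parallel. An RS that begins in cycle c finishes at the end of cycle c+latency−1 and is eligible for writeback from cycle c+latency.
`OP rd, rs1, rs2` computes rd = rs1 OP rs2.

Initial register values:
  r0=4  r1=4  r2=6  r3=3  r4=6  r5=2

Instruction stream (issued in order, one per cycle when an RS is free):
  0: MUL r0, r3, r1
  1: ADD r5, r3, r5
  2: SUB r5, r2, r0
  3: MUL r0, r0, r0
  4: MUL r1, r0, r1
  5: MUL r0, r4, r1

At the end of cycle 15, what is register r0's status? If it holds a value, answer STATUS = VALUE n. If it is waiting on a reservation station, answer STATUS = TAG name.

c1: issue MUL r0<-Mul1 | r0:Mul1,r1:4,r2:6,r3:3,r4:6,r5:2
c2: issue ADD r5<-Add1 | r0:Mul1,r1:4,r2:6,r3:3,r4:6,r5:Add1
c3: issue SUB r5<-Add2 | r0:Mul1,r1:4,r2:6,r3:3,r4:6,r5:Add2
c4: issue MUL r0<-Mul2 | r0:Mul2,r1:4,r2:6,r3:3,r4:6,r5:Add2
c5: CDB Add1=5; stall | r0:Mul2,r1:4,r2:6,r3:3,r4:6,r5:Add2
c6: CDB Mul1=12; issue MUL r1<-Mul1 | r0:Mul2,r1:Mul1,r2:6,r3:3,r4:6,r5:Add2
c7: stall | r0:Mul2,r1:Mul1,r2:6,r3:3,r4:6,r5:Add2
c8: stall | r0:Mul2,r1:Mul1,r2:6,r3:3,r4:6,r5:Add2
c9: CDB Add2=-6; stall | r0:Mul2,r1:Mul1,r2:6,r3:3,r4:6,r5:-6
c10: stall | r0:Mul2,r1:Mul1,r2:6,r3:3,r4:6,r5:-6
c11: CDB Mul2=144; issue MUL r0<-Mul2 | r0:Mul2,r1:Mul1,r2:6,r3:3,r4:6,r5:-6
c12: - | r0:Mul2,r1:Mul1,r2:6,r3:3,r4:6,r5:-6
c13: - | r0:Mul2,r1:Mul1,r2:6,r3:3,r4:6,r5:-6
c14: - | r0:Mul2,r1:Mul1,r2:6,r3:3,r4:6,r5:-6
c15: - | r0:Mul2,r1:Mul1,r2:6,r3:3,r4:6,r5:-6

STATUS = TAG Mul2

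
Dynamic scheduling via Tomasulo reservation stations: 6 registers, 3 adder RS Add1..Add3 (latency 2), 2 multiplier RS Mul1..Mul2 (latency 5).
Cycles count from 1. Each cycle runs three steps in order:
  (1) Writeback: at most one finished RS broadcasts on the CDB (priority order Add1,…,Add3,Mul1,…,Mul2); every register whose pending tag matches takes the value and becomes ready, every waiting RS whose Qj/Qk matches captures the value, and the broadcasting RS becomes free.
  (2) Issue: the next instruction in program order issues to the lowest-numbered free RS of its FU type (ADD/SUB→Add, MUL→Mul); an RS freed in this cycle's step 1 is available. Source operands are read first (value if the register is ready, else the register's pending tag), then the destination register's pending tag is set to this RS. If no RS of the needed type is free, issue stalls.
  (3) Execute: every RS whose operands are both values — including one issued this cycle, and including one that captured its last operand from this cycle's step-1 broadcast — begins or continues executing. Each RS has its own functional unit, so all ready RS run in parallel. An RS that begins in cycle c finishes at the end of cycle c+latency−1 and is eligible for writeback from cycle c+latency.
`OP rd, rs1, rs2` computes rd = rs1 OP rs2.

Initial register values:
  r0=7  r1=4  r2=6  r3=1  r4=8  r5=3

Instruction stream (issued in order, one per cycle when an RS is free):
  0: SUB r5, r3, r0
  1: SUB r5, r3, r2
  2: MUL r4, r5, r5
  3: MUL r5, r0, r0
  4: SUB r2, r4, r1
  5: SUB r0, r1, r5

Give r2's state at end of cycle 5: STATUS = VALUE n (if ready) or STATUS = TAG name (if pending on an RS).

c1: issue SUB r5<-Add1 | r0:7,r1:4,r2:6,r3:1,r4:8,r5:Add1
c2: issue SUB r5<-Add2 | r0:7,r1:4,r2:6,r3:1,r4:8,r5:Add2
c3: CDB Add1=-6; issue MUL r4<-Mul1 | r0:7,r1:4,r2:6,r3:1,r4:Mul1,r5:Add2
c4: CDB Add2=-5; issue MUL r5<-Mul2 | r0:7,r1:4,r2:6,r3:1,r4:Mul1,r5:Mul2
c5: issue SUB r2<-Add1 | r0:7,r1:4,r2:Add1,r3:1,r4:Mul1,r5:Mul2

STATUS = TAG Add1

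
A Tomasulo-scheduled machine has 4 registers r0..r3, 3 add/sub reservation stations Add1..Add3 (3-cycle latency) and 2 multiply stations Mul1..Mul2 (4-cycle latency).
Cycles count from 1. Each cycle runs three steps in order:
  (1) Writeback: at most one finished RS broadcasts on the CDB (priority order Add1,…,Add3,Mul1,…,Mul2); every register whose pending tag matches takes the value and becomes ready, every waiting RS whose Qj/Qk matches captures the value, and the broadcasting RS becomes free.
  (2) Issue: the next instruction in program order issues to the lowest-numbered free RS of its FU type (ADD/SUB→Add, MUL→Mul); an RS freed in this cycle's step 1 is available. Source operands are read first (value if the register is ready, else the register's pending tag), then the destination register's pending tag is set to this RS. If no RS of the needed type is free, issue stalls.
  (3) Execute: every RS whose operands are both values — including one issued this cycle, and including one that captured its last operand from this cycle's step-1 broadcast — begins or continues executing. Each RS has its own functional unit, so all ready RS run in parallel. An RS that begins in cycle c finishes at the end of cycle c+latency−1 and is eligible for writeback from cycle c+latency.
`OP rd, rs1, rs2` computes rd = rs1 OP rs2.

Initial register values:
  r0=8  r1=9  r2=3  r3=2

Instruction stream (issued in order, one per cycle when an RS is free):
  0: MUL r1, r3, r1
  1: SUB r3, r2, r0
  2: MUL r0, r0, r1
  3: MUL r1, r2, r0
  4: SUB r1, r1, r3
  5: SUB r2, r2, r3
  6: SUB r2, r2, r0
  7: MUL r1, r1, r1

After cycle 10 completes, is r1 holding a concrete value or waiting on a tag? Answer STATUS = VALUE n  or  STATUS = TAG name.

STATUS = TAG Mul2

cycle 1: issue MUL r1<-Mul1 // r0:8,r1:Mul1,r2:3,r3:2
cycle 2: issue SUB r3<-Add1 // r0:8,r1:Mul1,r2:3,r3:Add1
cycle 3: issue MUL r0<-Mul2 // r0:Mul2,r1:Mul1,r2:3,r3:Add1
cycle 4: stall // r0:Mul2,r1:Mul1,r2:3,r3:Add1
cycle 5: CDB Add1=-5; stall // r0:Mul2,r1:Mul1,r2:3,r3:-5
cycle 6: CDB Mul1=18; issue MUL r1<-Mul1 // r0:Mul2,r1:Mul1,r2:3,r3:-5
cycle 7: issue SUB r1<-Add1 // r0:Mul2,r1:Add1,r2:3,r3:-5
cycle 8: issue SUB r2<-Add2 // r0:Mul2,r1:Add1,r2:Add2,r3:-5
cycle 9: issue SUB r2<-Add3 // r0:Mul2,r1:Add1,r2:Add3,r3:-5
cycle 10: CDB Mul2=144; issue MUL r1<-Mul2 // r0:144,r1:Mul2,r2:Add3,r3:-5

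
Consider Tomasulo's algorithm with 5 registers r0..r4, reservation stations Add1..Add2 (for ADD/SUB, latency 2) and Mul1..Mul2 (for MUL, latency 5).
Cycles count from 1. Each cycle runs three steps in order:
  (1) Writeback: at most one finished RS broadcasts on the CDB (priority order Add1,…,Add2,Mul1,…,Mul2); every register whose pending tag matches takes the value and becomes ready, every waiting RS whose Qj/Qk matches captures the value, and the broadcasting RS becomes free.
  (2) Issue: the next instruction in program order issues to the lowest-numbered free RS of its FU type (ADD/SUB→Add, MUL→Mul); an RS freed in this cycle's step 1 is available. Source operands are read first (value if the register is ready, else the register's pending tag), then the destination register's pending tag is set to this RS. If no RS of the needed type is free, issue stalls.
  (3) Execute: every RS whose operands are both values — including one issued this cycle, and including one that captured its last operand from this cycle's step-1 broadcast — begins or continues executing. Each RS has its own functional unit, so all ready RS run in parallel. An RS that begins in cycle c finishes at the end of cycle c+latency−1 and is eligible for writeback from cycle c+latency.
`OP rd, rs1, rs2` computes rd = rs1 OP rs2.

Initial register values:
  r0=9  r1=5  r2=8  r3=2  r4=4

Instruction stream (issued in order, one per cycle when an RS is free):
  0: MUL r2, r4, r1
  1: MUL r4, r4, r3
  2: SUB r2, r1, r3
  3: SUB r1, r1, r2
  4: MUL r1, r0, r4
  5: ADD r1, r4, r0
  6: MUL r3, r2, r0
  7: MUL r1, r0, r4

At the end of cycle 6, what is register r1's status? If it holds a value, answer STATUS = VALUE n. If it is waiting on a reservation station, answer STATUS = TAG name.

cycle 1: issue MUL r2<-Mul1 // r0:9,r1:5,r2:Mul1,r3:2,r4:4
cycle 2: issue MUL r4<-Mul2 // r0:9,r1:5,r2:Mul1,r3:2,r4:Mul2
cycle 3: issue SUB r2<-Add1 // r0:9,r1:5,r2:Add1,r3:2,r4:Mul2
cycle 4: issue SUB r1<-Add2 // r0:9,r1:Add2,r2:Add1,r3:2,r4:Mul2
cycle 5: CDB Add1=3; stall // r0:9,r1:Add2,r2:3,r3:2,r4:Mul2
cycle 6: CDB Mul1=20; issue MUL r1<-Mul1 // r0:9,r1:Mul1,r2:3,r3:2,r4:Mul2

STATUS = TAG Mul1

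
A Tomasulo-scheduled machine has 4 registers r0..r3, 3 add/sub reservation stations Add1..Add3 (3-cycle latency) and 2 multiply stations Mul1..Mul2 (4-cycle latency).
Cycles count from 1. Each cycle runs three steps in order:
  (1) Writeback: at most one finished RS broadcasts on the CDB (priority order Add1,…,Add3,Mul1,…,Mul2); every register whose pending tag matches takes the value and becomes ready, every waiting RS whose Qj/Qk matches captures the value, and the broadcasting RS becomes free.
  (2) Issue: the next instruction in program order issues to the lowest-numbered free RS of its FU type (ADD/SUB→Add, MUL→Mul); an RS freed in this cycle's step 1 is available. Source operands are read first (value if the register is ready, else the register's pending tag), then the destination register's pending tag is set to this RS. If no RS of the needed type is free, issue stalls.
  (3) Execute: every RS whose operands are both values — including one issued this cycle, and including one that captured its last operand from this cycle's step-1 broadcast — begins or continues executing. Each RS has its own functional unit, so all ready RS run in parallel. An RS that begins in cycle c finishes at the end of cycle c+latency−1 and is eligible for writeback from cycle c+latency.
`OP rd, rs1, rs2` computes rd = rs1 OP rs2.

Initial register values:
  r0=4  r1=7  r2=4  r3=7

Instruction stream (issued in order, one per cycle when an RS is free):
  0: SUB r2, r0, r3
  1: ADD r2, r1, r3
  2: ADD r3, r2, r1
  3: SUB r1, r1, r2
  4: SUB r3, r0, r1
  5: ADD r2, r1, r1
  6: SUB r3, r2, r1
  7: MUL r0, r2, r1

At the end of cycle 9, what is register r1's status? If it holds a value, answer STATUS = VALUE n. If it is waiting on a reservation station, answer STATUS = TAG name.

cycle 1: issue SUB r2<-Add1 // r0:4,r1:7,r2:Add1,r3:7
cycle 2: issue ADD r2<-Add2 // r0:4,r1:7,r2:Add2,r3:7
cycle 3: issue ADD r3<-Add3 // r0:4,r1:7,r2:Add2,r3:Add3
cycle 4: CDB Add1=-3; issue SUB r1<-Add1 // r0:4,r1:Add1,r2:Add2,r3:Add3
cycle 5: CDB Add2=14; issue SUB r3<-Add2 // r0:4,r1:Add1,r2:14,r3:Add2
cycle 6: stall // r0:4,r1:Add1,r2:14,r3:Add2
cycle 7: stall // r0:4,r1:Add1,r2:14,r3:Add2
cycle 8: CDB Add1=-7; issue ADD r2<-Add1 // r0:4,r1:-7,r2:Add1,r3:Add2
cycle 9: CDB Add3=21; issue SUB r3<-Add3 // r0:4,r1:-7,r2:Add1,r3:Add3

STATUS = VALUE -7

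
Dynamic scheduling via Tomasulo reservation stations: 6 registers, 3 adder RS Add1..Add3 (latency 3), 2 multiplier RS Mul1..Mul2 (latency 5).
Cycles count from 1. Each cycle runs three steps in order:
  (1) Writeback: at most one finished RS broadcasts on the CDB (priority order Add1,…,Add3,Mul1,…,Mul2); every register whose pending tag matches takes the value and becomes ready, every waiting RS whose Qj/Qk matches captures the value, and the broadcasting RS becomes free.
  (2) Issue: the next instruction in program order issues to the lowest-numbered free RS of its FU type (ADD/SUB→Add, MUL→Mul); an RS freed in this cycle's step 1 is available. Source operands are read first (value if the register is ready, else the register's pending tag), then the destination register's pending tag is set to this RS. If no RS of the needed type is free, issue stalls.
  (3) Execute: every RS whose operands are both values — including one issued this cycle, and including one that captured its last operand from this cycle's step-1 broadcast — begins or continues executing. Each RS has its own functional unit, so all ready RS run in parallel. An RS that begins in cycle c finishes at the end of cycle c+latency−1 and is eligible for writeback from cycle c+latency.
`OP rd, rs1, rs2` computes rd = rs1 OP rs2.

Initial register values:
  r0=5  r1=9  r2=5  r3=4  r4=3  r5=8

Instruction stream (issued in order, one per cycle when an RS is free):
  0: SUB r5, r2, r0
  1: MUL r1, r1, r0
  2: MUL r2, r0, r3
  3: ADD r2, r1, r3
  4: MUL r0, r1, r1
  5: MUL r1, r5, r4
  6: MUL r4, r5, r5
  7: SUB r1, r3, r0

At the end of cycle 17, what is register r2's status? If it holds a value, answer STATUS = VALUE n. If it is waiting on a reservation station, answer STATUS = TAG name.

STATUS = VALUE 49

cycle 1: issue SUB r5<-Add1 // r0:5,r1:9,r2:5,r3:4,r4:3,r5:Add1
cycle 2: issue MUL r1<-Mul1 // r0:5,r1:Mul1,r2:5,r3:4,r4:3,r5:Add1
cycle 3: issue MUL r2<-Mul2 // r0:5,r1:Mul1,r2:Mul2,r3:4,r4:3,r5:Add1
cycle 4: CDB Add1=0; issue ADD r2<-Add1 // r0:5,r1:Mul1,r2:Add1,r3:4,r4:3,r5:0
cycle 5: stall // r0:5,r1:Mul1,r2:Add1,r3:4,r4:3,r5:0
cycle 6: stall // r0:5,r1:Mul1,r2:Add1,r3:4,r4:3,r5:0
cycle 7: CDB Mul1=45; issue MUL r0<-Mul1 // r0:Mul1,r1:45,r2:Add1,r3:4,r4:3,r5:0
cycle 8: CDB Mul2=20; issue MUL r1<-Mul2 // r0:Mul1,r1:Mul2,r2:Add1,r3:4,r4:3,r5:0
cycle 9: stall // r0:Mul1,r1:Mul2,r2:Add1,r3:4,r4:3,r5:0
cycle 10: CDB Add1=49; stall // r0:Mul1,r1:Mul2,r2:49,r3:4,r4:3,r5:0
cycle 11: stall // r0:Mul1,r1:Mul2,r2:49,r3:4,r4:3,r5:0
cycle 12: CDB Mul1=2025; issue MUL r4<-Mul1 // r0:2025,r1:Mul2,r2:49,r3:4,r4:Mul1,r5:0
cycle 13: CDB Mul2=0; issue SUB r1<-Add1 // r0:2025,r1:Add1,r2:49,r3:4,r4:Mul1,r5:0
cycle 14: - // r0:2025,r1:Add1,r2:49,r3:4,r4:Mul1,r5:0
cycle 15: - // r0:2025,r1:Add1,r2:49,r3:4,r4:Mul1,r5:0
cycle 16: CDB Add1=-2021 // r0:2025,r1:-2021,r2:49,r3:4,r4:Mul1,r5:0
cycle 17: CDB Mul1=0 // r0:2025,r1:-2021,r2:49,r3:4,r4:0,r5:0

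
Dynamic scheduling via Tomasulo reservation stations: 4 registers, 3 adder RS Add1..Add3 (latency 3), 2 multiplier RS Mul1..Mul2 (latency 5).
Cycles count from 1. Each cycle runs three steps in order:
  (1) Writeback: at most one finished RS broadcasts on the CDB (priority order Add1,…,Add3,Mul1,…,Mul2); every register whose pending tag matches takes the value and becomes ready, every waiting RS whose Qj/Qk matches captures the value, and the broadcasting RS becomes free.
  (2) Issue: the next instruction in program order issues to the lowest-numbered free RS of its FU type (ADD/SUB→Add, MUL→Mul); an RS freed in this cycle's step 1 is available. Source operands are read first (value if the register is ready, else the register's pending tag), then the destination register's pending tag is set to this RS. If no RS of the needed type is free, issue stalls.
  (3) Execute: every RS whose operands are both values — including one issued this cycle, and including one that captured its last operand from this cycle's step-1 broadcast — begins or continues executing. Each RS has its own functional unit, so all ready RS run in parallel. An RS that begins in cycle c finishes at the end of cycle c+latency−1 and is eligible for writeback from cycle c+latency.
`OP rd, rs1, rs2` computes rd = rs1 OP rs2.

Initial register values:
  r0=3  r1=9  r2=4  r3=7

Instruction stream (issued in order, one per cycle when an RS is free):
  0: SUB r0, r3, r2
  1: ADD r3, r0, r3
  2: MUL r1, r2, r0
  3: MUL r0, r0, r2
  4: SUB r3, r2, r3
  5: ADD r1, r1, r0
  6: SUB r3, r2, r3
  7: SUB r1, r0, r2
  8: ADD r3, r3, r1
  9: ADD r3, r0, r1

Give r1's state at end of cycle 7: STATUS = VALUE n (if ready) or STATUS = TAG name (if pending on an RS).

c1: issue SUB r0<-Add1 | r0:Add1,r1:9,r2:4,r3:7
c2: issue ADD r3<-Add2 | r0:Add1,r1:9,r2:4,r3:Add2
c3: issue MUL r1<-Mul1 | r0:Add1,r1:Mul1,r2:4,r3:Add2
c4: CDB Add1=3; issue MUL r0<-Mul2 | r0:Mul2,r1:Mul1,r2:4,r3:Add2
c5: issue SUB r3<-Add1 | r0:Mul2,r1:Mul1,r2:4,r3:Add1
c6: issue ADD r1<-Add3 | r0:Mul2,r1:Add3,r2:4,r3:Add1
c7: CDB Add2=10; issue SUB r3<-Add2 | r0:Mul2,r1:Add3,r2:4,r3:Add2

STATUS = TAG Add3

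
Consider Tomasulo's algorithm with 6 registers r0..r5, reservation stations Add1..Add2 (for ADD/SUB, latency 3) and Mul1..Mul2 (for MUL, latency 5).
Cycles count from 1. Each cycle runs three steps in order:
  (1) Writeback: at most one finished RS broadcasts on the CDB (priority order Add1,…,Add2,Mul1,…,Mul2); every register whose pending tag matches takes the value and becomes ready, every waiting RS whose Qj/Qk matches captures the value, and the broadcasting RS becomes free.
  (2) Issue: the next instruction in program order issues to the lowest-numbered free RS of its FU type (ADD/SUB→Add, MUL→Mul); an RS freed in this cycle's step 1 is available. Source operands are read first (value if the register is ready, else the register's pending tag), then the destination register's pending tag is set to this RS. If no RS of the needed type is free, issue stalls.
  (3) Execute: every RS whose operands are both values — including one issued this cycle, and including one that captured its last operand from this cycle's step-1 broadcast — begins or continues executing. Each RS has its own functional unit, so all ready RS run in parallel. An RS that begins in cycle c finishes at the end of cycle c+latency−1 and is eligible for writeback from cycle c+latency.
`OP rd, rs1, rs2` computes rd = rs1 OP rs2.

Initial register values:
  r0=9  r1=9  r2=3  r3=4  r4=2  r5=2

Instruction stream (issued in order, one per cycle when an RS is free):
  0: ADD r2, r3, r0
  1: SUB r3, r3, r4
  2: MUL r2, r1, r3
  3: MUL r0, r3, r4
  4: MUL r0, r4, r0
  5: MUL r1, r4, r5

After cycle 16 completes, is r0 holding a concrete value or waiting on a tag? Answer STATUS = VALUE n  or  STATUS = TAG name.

STATUS = VALUE 8

cycle 1: issue ADD r2<-Add1 // r0:9,r1:9,r2:Add1,r3:4,r4:2,r5:2
cycle 2: issue SUB r3<-Add2 // r0:9,r1:9,r2:Add1,r3:Add2,r4:2,r5:2
cycle 3: issue MUL r2<-Mul1 // r0:9,r1:9,r2:Mul1,r3:Add2,r4:2,r5:2
cycle 4: CDB Add1=13; issue MUL r0<-Mul2 // r0:Mul2,r1:9,r2:Mul1,r3:Add2,r4:2,r5:2
cycle 5: CDB Add2=2; stall // r0:Mul2,r1:9,r2:Mul1,r3:2,r4:2,r5:2
cycle 6: stall // r0:Mul2,r1:9,r2:Mul1,r3:2,r4:2,r5:2
cycle 7: stall // r0:Mul2,r1:9,r2:Mul1,r3:2,r4:2,r5:2
cycle 8: stall // r0:Mul2,r1:9,r2:Mul1,r3:2,r4:2,r5:2
cycle 9: stall // r0:Mul2,r1:9,r2:Mul1,r3:2,r4:2,r5:2
cycle 10: CDB Mul1=18; issue MUL r0<-Mul1 // r0:Mul1,r1:9,r2:18,r3:2,r4:2,r5:2
cycle 11: CDB Mul2=4; issue MUL r1<-Mul2 // r0:Mul1,r1:Mul2,r2:18,r3:2,r4:2,r5:2
cycle 12: - // r0:Mul1,r1:Mul2,r2:18,r3:2,r4:2,r5:2
cycle 13: - // r0:Mul1,r1:Mul2,r2:18,r3:2,r4:2,r5:2
cycle 14: - // r0:Mul1,r1:Mul2,r2:18,r3:2,r4:2,r5:2
cycle 15: - // r0:Mul1,r1:Mul2,r2:18,r3:2,r4:2,r5:2
cycle 16: CDB Mul1=8 // r0:8,r1:Mul2,r2:18,r3:2,r4:2,r5:2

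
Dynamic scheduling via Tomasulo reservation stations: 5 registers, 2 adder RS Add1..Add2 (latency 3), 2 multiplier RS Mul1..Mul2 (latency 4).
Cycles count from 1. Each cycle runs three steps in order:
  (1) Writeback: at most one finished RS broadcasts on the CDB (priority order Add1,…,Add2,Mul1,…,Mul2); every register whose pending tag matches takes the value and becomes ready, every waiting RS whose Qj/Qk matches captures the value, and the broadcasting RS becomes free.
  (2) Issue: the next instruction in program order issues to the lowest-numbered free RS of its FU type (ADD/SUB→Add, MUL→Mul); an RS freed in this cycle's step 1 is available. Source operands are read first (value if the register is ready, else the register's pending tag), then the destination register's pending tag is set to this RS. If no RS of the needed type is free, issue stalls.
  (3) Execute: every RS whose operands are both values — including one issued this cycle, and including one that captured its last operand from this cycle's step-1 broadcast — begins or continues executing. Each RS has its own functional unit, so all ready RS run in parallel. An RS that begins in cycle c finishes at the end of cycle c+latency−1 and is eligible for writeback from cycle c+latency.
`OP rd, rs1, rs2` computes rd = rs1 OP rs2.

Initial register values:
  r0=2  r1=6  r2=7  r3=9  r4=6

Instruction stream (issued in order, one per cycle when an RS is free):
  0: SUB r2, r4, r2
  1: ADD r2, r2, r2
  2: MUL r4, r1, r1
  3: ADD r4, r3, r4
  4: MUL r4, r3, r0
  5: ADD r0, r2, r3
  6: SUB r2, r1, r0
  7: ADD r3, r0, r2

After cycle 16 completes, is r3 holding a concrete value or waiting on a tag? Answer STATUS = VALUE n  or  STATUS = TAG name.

STATUS = VALUE 6

c1: issue SUB r2<-Add1 | r0:2,r1:6,r2:Add1,r3:9,r4:6
c2: issue ADD r2<-Add2 | r0:2,r1:6,r2:Add2,r3:9,r4:6
c3: issue MUL r4<-Mul1 | r0:2,r1:6,r2:Add2,r3:9,r4:Mul1
c4: CDB Add1=-1; issue ADD r4<-Add1 | r0:2,r1:6,r2:Add2,r3:9,r4:Add1
c5: issue MUL r4<-Mul2 | r0:2,r1:6,r2:Add2,r3:9,r4:Mul2
c6: stall | r0:2,r1:6,r2:Add2,r3:9,r4:Mul2
c7: CDB Add2=-2; issue ADD r0<-Add2 | r0:Add2,r1:6,r2:-2,r3:9,r4:Mul2
c8: CDB Mul1=36; stall | r0:Add2,r1:6,r2:-2,r3:9,r4:Mul2
c9: CDB Mul2=18; stall | r0:Add2,r1:6,r2:-2,r3:9,r4:18
c10: CDB Add2=7; issue SUB r2<-Add2 | r0:7,r1:6,r2:Add2,r3:9,r4:18
c11: CDB Add1=45; issue ADD r3<-Add1 | r0:7,r1:6,r2:Add2,r3:Add1,r4:18
c12: - | r0:7,r1:6,r2:Add2,r3:Add1,r4:18
c13: CDB Add2=-1 | r0:7,r1:6,r2:-1,r3:Add1,r4:18
c14: - | r0:7,r1:6,r2:-1,r3:Add1,r4:18
c15: - | r0:7,r1:6,r2:-1,r3:Add1,r4:18
c16: CDB Add1=6 | r0:7,r1:6,r2:-1,r3:6,r4:18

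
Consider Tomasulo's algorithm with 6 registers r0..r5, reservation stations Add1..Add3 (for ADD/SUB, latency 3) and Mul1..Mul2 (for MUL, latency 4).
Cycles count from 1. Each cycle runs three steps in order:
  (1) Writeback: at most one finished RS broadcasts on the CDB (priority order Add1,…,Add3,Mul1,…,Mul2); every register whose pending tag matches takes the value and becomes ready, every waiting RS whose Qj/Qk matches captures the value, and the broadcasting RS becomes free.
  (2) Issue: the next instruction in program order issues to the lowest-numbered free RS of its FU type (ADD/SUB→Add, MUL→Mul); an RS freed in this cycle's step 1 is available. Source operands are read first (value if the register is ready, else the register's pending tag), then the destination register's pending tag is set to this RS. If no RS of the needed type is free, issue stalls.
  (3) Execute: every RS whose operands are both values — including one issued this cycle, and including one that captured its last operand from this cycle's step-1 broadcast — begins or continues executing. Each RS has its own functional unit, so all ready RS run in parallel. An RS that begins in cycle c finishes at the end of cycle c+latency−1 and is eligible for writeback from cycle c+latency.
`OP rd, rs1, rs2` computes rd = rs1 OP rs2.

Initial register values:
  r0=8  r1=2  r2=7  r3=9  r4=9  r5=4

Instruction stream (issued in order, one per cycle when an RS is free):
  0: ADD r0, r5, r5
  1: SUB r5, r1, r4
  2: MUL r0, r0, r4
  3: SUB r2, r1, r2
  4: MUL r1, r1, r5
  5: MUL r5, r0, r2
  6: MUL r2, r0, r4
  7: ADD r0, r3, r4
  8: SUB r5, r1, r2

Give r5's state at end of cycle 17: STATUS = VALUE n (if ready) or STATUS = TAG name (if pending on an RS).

STATUS = VALUE -662

  c1: issue ADD r0<-Add1  regs: r0:Add1,r1:2,r2:7,r3:9,r4:9,r5:4
  c2: issue SUB r5<-Add2  regs: r0:Add1,r1:2,r2:7,r3:9,r4:9,r5:Add2
  c3: issue MUL r0<-Mul1  regs: r0:Mul1,r1:2,r2:7,r3:9,r4:9,r5:Add2
  c4: CDB Add1=8; issue SUB r2<-Add1  regs: r0:Mul1,r1:2,r2:Add1,r3:9,r4:9,r5:Add2
  c5: CDB Add2=-7; issue MUL r1<-Mul2  regs: r0:Mul1,r1:Mul2,r2:Add1,r3:9,r4:9,r5:-7
  c6: stall  regs: r0:Mul1,r1:Mul2,r2:Add1,r3:9,r4:9,r5:-7
  c7: CDB Add1=-5; stall  regs: r0:Mul1,r1:Mul2,r2:-5,r3:9,r4:9,r5:-7
  c8: CDB Mul1=72; issue MUL r5<-Mul1  regs: r0:72,r1:Mul2,r2:-5,r3:9,r4:9,r5:Mul1
  c9: CDB Mul2=-14; issue MUL r2<-Mul2  regs: r0:72,r1:-14,r2:Mul2,r3:9,r4:9,r5:Mul1
  c10: issue ADD r0<-Add1  regs: r0:Add1,r1:-14,r2:Mul2,r3:9,r4:9,r5:Mul1
  c11: issue SUB r5<-Add2  regs: r0:Add1,r1:-14,r2:Mul2,r3:9,r4:9,r5:Add2
  c12: CDB Mul1=-360  regs: r0:Add1,r1:-14,r2:Mul2,r3:9,r4:9,r5:Add2
  c13: CDB Add1=18  regs: r0:18,r1:-14,r2:Mul2,r3:9,r4:9,r5:Add2
  c14: CDB Mul2=648  regs: r0:18,r1:-14,r2:648,r3:9,r4:9,r5:Add2
  c15: -  regs: r0:18,r1:-14,r2:648,r3:9,r4:9,r5:Add2
  c16: -  regs: r0:18,r1:-14,r2:648,r3:9,r4:9,r5:Add2
  c17: CDB Add2=-662  regs: r0:18,r1:-14,r2:648,r3:9,r4:9,r5:-662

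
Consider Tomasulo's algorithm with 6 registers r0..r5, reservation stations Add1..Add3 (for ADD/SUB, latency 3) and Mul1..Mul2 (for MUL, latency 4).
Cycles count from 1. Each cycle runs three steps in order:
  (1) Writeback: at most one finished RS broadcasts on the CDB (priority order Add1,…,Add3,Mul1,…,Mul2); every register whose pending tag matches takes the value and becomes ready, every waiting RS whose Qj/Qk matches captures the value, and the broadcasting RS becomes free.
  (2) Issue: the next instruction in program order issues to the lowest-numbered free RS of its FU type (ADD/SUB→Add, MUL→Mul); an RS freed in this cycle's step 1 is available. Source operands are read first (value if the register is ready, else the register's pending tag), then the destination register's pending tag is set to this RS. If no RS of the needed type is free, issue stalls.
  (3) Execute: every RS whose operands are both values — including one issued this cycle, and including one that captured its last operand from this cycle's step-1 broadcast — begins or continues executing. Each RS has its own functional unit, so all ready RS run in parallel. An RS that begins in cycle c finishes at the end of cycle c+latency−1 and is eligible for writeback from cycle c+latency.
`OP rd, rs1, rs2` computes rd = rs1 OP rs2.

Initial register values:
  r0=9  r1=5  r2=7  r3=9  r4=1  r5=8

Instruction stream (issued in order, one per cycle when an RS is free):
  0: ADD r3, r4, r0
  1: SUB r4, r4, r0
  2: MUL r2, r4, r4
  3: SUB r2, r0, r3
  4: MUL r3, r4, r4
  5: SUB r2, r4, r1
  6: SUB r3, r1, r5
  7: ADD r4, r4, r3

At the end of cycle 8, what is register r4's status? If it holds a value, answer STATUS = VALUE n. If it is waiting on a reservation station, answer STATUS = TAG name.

STATUS = TAG Add3

cycle 1: issue ADD r3<-Add1 // r0:9,r1:5,r2:7,r3:Add1,r4:1,r5:8
cycle 2: issue SUB r4<-Add2 // r0:9,r1:5,r2:7,r3:Add1,r4:Add2,r5:8
cycle 3: issue MUL r2<-Mul1 // r0:9,r1:5,r2:Mul1,r3:Add1,r4:Add2,r5:8
cycle 4: CDB Add1=10; issue SUB r2<-Add1 // r0:9,r1:5,r2:Add1,r3:10,r4:Add2,r5:8
cycle 5: CDB Add2=-8; issue MUL r3<-Mul2 // r0:9,r1:5,r2:Add1,r3:Mul2,r4:-8,r5:8
cycle 6: issue SUB r2<-Add2 // r0:9,r1:5,r2:Add2,r3:Mul2,r4:-8,r5:8
cycle 7: CDB Add1=-1; issue SUB r3<-Add1 // r0:9,r1:5,r2:Add2,r3:Add1,r4:-8,r5:8
cycle 8: issue ADD r4<-Add3 // r0:9,r1:5,r2:Add2,r3:Add1,r4:Add3,r5:8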